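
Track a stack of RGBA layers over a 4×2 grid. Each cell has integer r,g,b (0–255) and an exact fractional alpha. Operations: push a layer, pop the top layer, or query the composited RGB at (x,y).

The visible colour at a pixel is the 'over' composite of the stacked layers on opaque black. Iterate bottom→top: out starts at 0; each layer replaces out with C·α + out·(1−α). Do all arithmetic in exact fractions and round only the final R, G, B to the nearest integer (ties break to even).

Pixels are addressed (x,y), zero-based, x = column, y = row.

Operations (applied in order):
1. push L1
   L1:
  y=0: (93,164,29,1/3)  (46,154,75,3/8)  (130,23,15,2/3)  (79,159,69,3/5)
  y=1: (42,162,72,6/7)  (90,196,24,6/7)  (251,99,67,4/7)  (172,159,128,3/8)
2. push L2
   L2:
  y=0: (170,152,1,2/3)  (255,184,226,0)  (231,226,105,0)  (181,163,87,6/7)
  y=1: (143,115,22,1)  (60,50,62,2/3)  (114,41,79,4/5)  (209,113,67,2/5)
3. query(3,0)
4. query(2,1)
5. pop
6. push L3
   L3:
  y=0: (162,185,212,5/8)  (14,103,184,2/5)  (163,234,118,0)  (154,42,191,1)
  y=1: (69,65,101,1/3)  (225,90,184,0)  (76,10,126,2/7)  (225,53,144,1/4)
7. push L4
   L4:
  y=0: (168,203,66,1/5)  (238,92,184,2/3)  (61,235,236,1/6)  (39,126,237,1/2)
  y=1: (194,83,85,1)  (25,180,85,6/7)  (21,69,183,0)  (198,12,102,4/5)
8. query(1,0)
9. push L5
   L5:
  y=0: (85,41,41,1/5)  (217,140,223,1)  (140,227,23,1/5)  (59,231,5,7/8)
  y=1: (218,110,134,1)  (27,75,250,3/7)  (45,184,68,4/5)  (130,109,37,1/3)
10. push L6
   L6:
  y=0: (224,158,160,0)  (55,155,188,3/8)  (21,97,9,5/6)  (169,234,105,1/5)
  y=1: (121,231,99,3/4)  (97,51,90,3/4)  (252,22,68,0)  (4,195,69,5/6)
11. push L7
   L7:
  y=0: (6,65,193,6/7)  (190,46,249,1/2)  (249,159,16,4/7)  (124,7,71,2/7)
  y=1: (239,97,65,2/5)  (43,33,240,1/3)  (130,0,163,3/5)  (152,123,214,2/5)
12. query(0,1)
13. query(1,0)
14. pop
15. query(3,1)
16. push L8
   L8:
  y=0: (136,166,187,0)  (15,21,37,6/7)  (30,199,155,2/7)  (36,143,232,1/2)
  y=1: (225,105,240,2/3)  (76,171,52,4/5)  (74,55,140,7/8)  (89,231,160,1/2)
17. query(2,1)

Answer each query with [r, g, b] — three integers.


at x=3,y=0 over L1,L2:
+L1 (α=3/5) → [237/5, 477/5, 207/5]
+L2 (α=6/7) → [5667/35, 5367/35, 2817/35]
→ [162, 153, 80]

query (2,1) [L1,L2] — begin 0,0,0
L1 α=4/7: [1004/7, 396/7, 268/7]
L2 α=4/5: [4196/35, 1544/35, 496/7]
→ [120, 44, 71]

query (1,0) [L1,L3,L4] — begin 0,0,0
+L1 (α=3/8) → [69/4, 231/4, 225/8]
+L3 (α=2/5) → [319/20, 1517/20, 3619/40]
+L4 (α=2/3) → [9839/60, 5197/60, 6113/40]
rounded: [164, 87, 153]

(0,1) stack=L1,L3,L4,L5,L6,L7; from [0,0,0]:
L1 α=6/7: [36, 972/7, 432/7]
L3 α=1/3: [47, 2399/21, 1571/21]
L4 α=1: [194, 83, 85]
L5 α=1: [218, 110, 134]
L6 α=3/4: [581/4, 803/4, 431/4]
L7 α=2/5: [731/4, 637/4, 1813/20]
= [183, 159, 91]

(1,0) stack=L1,L3,L4,L5,L6,L7; from [0,0,0]:
+L1 (α=3/8) → [69/4, 231/4, 225/8]
+L3 (α=2/5) → [319/20, 1517/20, 3619/40]
+L4 (α=2/3) → [9839/60, 5197/60, 6113/40]
+L5 (α=1) → [217, 140, 223]
+L6 (α=3/8) → [625/4, 1165/8, 1679/8]
+L7 (α=1/2) → [1385/8, 1533/16, 3671/16]
= [173, 96, 229]

at x=3,y=1 over L1,L3,L4,L5,L6:
L1 α=3/8: [129/2, 477/8, 48]
L3 α=1/4: [837/8, 1855/32, 72]
L4 α=4/5: [7173/40, 3391/160, 96]
L5 α=1/3: [9773/60, 4037/80, 229/3]
L6 α=5/6: [10973/360, 82037/480, 632/9]
= [30, 171, 70]

(2,1) stack=L1,L3,L4,L5,L6,L8; from [0,0,0]:
L1 α=4/7: [1004/7, 396/7, 268/7]
L3 α=2/7: [6084/49, 2120/49, 3104/49]
L4 α=0: [6084/49, 2120/49, 3104/49]
L5 α=4/5: [14904/245, 38184/245, 16432/245]
L6 α=0: [14904/245, 38184/245, 16432/245]
L8 α=7/8: [70907/980, 132509/1960, 64133/490]
→ [72, 68, 131]


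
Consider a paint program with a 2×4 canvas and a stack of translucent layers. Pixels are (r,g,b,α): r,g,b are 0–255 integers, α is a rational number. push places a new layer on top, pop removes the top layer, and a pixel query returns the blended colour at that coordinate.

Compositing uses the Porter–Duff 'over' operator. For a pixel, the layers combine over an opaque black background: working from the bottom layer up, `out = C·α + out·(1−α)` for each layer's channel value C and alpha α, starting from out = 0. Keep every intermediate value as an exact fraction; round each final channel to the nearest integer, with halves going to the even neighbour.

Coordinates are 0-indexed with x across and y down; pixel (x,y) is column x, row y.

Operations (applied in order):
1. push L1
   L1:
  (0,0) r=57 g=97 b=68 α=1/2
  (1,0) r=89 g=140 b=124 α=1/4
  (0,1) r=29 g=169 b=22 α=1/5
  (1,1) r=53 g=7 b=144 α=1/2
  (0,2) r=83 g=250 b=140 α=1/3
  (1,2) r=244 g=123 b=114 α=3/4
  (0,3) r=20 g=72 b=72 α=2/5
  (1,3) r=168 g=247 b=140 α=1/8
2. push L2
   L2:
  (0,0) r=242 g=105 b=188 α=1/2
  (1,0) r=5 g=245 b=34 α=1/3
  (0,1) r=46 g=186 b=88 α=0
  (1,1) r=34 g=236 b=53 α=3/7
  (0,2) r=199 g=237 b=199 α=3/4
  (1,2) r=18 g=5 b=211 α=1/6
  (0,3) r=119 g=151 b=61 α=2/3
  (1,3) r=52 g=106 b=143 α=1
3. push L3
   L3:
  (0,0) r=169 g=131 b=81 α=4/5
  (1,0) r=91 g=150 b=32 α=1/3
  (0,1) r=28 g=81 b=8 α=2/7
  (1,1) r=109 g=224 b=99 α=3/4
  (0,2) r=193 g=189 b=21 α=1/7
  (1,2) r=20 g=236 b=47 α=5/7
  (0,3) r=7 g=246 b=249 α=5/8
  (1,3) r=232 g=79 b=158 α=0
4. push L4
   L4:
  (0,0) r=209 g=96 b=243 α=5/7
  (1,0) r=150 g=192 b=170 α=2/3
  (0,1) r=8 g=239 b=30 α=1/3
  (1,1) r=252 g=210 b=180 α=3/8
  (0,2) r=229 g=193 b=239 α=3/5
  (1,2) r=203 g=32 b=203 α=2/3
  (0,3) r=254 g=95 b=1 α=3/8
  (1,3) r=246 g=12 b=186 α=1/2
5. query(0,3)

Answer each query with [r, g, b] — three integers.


(0,3) stack=L1,L2,L3,L4; from [0,0,0]:
+L1 (α=2/5) → [8, 144/5, 144/5]
+L2 (α=2/3) → [82, 1654/15, 754/15]
+L3 (α=5/8) → [281/8, 1951/10, 6979/40]
+L4 (α=3/8) → [7501/64, 2521/16, 7003/64]
= [117, 158, 109]


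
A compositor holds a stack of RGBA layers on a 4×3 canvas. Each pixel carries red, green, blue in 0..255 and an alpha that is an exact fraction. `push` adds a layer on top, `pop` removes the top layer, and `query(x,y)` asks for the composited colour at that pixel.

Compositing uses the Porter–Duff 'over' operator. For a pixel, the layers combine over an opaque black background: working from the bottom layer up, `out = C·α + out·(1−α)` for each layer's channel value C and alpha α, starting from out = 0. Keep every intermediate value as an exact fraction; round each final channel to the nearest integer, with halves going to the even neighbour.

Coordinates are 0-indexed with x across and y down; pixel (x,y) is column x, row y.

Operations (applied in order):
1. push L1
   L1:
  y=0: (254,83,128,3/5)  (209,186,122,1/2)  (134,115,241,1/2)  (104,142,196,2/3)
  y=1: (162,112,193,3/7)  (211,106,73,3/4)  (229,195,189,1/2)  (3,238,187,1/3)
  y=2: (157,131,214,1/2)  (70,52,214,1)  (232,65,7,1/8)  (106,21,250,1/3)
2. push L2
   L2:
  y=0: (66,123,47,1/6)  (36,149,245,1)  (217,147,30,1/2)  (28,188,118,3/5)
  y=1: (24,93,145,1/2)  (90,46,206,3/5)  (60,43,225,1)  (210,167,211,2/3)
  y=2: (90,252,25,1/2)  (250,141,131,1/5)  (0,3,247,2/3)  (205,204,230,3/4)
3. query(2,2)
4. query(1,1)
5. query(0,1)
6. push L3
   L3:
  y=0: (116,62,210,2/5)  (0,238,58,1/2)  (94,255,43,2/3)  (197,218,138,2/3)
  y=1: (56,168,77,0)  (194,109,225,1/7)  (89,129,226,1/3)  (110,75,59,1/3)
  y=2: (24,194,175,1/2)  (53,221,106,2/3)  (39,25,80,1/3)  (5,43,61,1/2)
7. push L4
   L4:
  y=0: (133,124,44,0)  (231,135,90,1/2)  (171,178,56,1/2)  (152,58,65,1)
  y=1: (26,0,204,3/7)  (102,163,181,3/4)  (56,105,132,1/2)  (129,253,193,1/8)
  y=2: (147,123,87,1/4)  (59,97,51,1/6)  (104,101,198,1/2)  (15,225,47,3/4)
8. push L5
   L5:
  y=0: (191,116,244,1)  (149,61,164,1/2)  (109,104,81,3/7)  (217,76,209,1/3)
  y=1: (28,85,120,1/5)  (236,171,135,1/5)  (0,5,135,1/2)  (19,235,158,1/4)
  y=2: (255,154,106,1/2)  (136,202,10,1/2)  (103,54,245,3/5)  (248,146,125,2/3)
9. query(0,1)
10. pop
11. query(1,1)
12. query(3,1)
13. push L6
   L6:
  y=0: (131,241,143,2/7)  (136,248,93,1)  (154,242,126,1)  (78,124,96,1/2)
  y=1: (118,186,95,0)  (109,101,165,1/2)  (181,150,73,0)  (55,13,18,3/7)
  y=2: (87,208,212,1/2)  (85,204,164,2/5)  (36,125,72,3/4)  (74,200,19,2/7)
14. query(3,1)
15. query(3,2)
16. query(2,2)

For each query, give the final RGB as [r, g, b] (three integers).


query (2,2) [L1,L2] — begin 0,0,0
L1 α=1/8: [29, 65/8, 7/8]
L2 α=2/3: [29/3, 113/24, 3959/24]
→ [10, 5, 165]

query (1,1) [L1,L2] — begin 0,0,0
L1 α=3/4: [633/4, 159/2, 219/4]
L2 α=3/5: [1173/10, 297/5, 291/2]
= [117, 59, 146]

at x=0,y=1 over L1,L2:
after L1 α=3/7: [486/7, 48, 579/7]
after L2 α=1/2: [327/7, 141/2, 797/7]
→ [47, 70, 114]

query (0,1) [L1,L2,L3,L4,L5] — begin 0,0,0
after L1 α=3/7: [486/7, 48, 579/7]
after L2 α=1/2: [327/7, 141/2, 797/7]
after L3 α=0: [327/7, 141/2, 797/7]
after L4 α=3/7: [1854/49, 282/7, 7472/49]
after L5 α=1/5: [8788/245, 1723/35, 35768/245]
rounded: [36, 49, 146]

at x=1,y=1 over L1,L2,L3,L4:
+L1 (α=3/4) → [633/4, 159/2, 219/4]
+L2 (α=3/5) → [1173/10, 297/5, 291/2]
+L3 (α=1/7) → [4489/35, 2327/35, 1098/7]
+L4 (α=3/4) → [15199/140, 9721/70, 4899/28]
= [109, 139, 175]

(3,1) stack=L1,L2,L3,L4; from [0,0,0]:
L1 α=1/3: [1, 238/3, 187/3]
L2 α=2/3: [421/3, 1240/9, 1453/9]
L3 α=1/3: [1172/9, 3155/27, 3437/27]
L4 α=1/8: [9365/72, 7229/54, 14635/108]
→ [130, 134, 136]

query (3,1) [L1,L2,L3,L4,L6] — begin 0,0,0
+L1 (α=1/3) → [1, 238/3, 187/3]
+L2 (α=2/3) → [421/3, 1240/9, 1453/9]
+L3 (α=1/3) → [1172/9, 3155/27, 3437/27]
+L4 (α=1/8) → [9365/72, 7229/54, 14635/108]
+L6 (α=3/7) → [12335/126, 15511/189, 2299/27]
= [98, 82, 85]

query (3,2) [L1,L2,L3,L4,L6] — begin 0,0,0
+L1 (α=1/3) → [106/3, 7, 250/3]
+L2 (α=3/4) → [1951/12, 619/4, 580/3]
+L3 (α=1/2) → [2011/24, 791/8, 763/6]
+L4 (α=3/4) → [3091/96, 6191/32, 1609/24]
+L6 (α=2/7) → [29663/672, 43755/224, 8957/168]
rounded: [44, 195, 53]

(2,2) stack=L1,L2,L3,L4,L6; from [0,0,0]:
L1 α=1/8: [29, 65/8, 7/8]
L2 α=2/3: [29/3, 113/24, 3959/24]
L3 α=1/3: [175/9, 413/36, 4919/36]
L4 α=1/2: [1111/18, 4049/72, 12047/72]
L6 α=3/4: [3055/72, 31049/288, 27599/288]
= [42, 108, 96]


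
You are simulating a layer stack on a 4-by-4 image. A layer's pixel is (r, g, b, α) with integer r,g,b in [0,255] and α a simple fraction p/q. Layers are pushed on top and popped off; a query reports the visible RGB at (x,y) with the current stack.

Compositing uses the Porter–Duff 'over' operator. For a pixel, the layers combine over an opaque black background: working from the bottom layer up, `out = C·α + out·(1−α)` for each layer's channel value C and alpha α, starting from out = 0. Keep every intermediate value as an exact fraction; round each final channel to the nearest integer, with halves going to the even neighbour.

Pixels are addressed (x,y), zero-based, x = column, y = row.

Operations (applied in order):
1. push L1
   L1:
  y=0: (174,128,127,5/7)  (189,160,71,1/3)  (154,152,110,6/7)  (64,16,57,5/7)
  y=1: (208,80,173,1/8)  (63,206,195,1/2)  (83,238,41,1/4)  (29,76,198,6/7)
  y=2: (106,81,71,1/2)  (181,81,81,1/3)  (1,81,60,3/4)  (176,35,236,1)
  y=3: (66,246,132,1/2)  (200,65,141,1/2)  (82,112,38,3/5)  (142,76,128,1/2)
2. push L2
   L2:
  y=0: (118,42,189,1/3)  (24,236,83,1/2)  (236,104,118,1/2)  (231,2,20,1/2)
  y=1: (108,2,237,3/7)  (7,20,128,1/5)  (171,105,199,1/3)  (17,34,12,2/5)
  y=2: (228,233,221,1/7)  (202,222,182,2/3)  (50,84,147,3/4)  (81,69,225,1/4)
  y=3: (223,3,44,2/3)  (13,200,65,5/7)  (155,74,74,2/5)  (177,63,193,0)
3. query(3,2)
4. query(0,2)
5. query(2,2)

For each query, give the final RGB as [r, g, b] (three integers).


query (3,2) [L1,L2] — begin 0,0,0
after L1 α=1: [176, 35, 236]
after L2 α=1/4: [609/4, 87/2, 933/4]
→ [152, 44, 233]

query (0,2) [L1,L2] — begin 0,0,0
L1 α=1/2: [53, 81/2, 71/2]
L2 α=1/7: [78, 68, 62]
= [78, 68, 62]

at x=2,y=2 over L1,L2:
L1 α=3/4: [3/4, 243/4, 45]
L2 α=3/4: [603/16, 1251/16, 243/2]
rounded: [38, 78, 122]


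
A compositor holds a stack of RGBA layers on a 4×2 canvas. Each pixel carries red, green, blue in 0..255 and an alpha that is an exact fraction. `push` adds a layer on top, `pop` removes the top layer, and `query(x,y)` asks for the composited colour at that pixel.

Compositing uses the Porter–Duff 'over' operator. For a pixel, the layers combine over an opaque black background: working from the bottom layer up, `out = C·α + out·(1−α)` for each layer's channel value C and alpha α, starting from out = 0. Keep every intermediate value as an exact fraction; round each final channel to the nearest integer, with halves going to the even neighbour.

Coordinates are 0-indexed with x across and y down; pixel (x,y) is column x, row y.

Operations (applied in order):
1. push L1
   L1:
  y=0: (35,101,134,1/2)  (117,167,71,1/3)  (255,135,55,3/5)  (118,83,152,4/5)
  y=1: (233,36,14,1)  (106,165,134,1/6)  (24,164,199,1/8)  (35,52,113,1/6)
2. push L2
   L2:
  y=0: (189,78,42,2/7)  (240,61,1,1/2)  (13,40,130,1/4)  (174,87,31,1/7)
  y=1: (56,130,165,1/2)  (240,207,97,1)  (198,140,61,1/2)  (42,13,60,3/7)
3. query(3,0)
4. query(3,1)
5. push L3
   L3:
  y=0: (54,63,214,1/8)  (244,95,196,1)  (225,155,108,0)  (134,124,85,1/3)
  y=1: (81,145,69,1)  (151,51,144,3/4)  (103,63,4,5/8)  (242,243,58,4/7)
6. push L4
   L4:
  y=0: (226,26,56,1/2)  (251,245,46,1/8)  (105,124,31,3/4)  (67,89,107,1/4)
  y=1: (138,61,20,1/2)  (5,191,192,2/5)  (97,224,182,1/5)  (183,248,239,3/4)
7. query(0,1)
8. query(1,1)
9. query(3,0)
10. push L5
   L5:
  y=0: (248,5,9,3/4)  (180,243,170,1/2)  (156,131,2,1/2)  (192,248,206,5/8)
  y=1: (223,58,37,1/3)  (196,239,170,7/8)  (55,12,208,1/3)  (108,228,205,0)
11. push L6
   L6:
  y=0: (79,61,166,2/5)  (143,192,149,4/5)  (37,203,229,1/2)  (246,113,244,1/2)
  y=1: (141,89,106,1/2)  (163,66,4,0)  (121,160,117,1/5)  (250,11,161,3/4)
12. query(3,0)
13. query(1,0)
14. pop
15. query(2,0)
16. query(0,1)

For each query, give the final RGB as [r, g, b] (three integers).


at x=3,y=0 over L1,L2:
after L1 α=4/5: [472/5, 332/5, 608/5]
after L2 α=1/7: [3702/35, 2427/35, 3803/35]
rounded: [106, 69, 109]

query (3,1) [L1,L2] — begin 0,0,0
L1 α=1/6: [35/6, 26/3, 113/6]
L2 α=3/7: [64/3, 221/21, 766/21]
→ [21, 11, 36]

at x=0,y=1 over L1,L2,L3,L4:
L1 α=1: [233, 36, 14]
L2 α=1/2: [289/2, 83, 179/2]
L3 α=1: [81, 145, 69]
L4 α=1/2: [219/2, 103, 89/2]
= [110, 103, 44]

(1,1) stack=L1,L2,L3,L4; from [0,0,0]:
+L1 (α=1/6) → [53/3, 55/2, 67/3]
+L2 (α=1) → [240, 207, 97]
+L3 (α=3/4) → [693/4, 90, 529/4]
+L4 (α=2/5) → [2119/20, 652/5, 3123/20]
→ [106, 130, 156]

(3,0) stack=L1,L2,L3,L4; from [0,0,0]:
+L1 (α=4/5) → [472/5, 332/5, 608/5]
+L2 (α=1/7) → [3702/35, 2427/35, 3803/35]
+L3 (α=1/3) → [12094/105, 9194/105, 3527/35]
+L4 (α=1/4) → [14439/140, 12309/140, 7163/70]
= [103, 88, 102]

query (3,0) [L1,L2,L3,L4,L5,L6] — begin 0,0,0
L1 α=4/5: [472/5, 332/5, 608/5]
L2 α=1/7: [3702/35, 2427/35, 3803/35]
L3 α=1/3: [12094/105, 9194/105, 3527/35]
L4 α=1/4: [14439/140, 12309/140, 7163/70]
L5 α=5/8: [177717/1120, 210527/1120, 93589/560]
L6 α=1/2: [453237/2240, 337087/2240, 230229/1120]
rounded: [202, 150, 206]

query (1,0) [L1,L2,L3,L4,L5,L6] — begin 0,0,0
+L1 (α=1/3) → [39, 167/3, 71/3]
+L2 (α=1/2) → [279/2, 175/3, 37/3]
+L3 (α=1) → [244, 95, 196]
+L4 (α=1/8) → [1959/8, 455/4, 709/4]
+L5 (α=1/2) → [3399/16, 1427/8, 1389/8]
+L6 (α=4/5) → [12551/80, 7571/40, 6157/40]
→ [157, 189, 154]

(2,0) stack=L1,L2,L3,L4,L5; from [0,0,0]:
+L1 (α=3/5) → [153, 81, 33]
+L2 (α=1/4) → [118, 283/4, 229/4]
+L3 (α=0) → [118, 283/4, 229/4]
+L4 (α=3/4) → [433/4, 1771/16, 601/16]
+L5 (α=1/2) → [1057/8, 3867/32, 633/32]
= [132, 121, 20]

(0,1) stack=L1,L2,L3,L4,L5; from [0,0,0]:
+L1 (α=1) → [233, 36, 14]
+L2 (α=1/2) → [289/2, 83, 179/2]
+L3 (α=1) → [81, 145, 69]
+L4 (α=1/2) → [219/2, 103, 89/2]
+L5 (α=1/3) → [442/3, 88, 42]
= [147, 88, 42]


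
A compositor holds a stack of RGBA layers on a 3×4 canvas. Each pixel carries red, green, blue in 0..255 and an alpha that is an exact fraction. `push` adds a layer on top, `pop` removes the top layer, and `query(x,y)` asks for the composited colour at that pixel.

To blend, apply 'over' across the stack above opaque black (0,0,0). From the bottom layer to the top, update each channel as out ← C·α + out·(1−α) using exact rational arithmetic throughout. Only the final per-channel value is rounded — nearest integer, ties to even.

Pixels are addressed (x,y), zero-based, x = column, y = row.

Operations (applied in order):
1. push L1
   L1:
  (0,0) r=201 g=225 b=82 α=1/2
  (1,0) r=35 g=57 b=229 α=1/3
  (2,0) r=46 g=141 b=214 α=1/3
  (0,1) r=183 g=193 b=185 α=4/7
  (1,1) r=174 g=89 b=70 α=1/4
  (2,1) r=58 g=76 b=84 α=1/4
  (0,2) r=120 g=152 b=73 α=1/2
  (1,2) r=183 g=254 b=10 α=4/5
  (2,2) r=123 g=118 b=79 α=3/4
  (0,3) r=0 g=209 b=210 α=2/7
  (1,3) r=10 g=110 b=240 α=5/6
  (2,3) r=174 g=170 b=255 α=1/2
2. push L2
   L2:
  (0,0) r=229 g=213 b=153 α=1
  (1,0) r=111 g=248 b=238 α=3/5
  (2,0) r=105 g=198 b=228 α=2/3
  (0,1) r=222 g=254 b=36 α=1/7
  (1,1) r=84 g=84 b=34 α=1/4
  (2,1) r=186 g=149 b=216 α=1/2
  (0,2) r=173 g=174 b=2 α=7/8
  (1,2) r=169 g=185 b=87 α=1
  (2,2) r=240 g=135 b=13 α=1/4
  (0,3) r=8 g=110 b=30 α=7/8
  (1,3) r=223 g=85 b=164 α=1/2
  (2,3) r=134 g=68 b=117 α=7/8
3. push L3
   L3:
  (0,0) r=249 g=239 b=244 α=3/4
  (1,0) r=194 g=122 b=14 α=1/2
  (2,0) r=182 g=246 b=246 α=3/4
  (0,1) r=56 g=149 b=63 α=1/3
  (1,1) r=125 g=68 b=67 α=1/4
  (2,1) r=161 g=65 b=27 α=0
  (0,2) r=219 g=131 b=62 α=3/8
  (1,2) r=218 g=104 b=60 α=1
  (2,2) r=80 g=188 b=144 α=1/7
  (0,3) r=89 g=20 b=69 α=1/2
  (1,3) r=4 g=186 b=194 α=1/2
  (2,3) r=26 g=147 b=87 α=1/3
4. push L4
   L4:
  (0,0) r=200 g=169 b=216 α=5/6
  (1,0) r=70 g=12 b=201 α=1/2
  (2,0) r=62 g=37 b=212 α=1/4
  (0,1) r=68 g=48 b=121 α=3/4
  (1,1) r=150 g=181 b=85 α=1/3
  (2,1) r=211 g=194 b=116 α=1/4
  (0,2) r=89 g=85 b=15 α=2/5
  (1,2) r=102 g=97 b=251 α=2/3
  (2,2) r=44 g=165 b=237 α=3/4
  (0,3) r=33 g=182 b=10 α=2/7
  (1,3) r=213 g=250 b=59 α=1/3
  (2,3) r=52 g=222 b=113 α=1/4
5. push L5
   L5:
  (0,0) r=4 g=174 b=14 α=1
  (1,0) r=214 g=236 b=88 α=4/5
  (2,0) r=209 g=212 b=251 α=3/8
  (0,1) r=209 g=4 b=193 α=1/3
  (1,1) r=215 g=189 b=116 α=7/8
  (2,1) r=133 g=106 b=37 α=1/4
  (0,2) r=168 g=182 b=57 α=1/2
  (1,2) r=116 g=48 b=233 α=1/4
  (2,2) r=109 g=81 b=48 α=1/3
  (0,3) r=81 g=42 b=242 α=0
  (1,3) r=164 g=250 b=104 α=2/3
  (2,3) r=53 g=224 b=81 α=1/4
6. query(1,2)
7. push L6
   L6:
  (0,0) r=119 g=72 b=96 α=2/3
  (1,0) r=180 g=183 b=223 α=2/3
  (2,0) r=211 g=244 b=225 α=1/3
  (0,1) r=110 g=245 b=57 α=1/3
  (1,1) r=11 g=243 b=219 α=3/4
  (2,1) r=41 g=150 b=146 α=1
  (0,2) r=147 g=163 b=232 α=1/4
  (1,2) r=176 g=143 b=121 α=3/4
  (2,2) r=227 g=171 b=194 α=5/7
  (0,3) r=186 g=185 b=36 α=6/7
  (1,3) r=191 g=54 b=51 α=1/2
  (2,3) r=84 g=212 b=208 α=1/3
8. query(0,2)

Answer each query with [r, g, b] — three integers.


query (1,2) [L1,L2,L3,L4,L5] — begin 0,0,0
after L1 α=4/5: [732/5, 1016/5, 8]
after L2 α=1: [169, 185, 87]
after L3 α=1: [218, 104, 60]
after L4 α=2/3: [422/3, 298/3, 562/3]
after L5 α=1/4: [269/2, 173/2, 795/4]
= [134, 86, 199]

query (0,2) [L1,L2,L3,L4,L5,L6] — begin 0,0,0
+L1 (α=1/2) → [60, 76, 73/2]
+L2 (α=7/8) → [1271/8, 647/4, 101/16]
+L3 (α=3/8) → [11611/64, 4807/32, 3481/128]
+L4 (α=2/5) → [9245/64, 19861/160, 14283/640]
+L5 (α=1/2) → [19997/128, 48981/320, 50763/1280]
+L6 (α=1/4) → [78807/512, 199103/1280, 449249/5120]
= [154, 156, 88]


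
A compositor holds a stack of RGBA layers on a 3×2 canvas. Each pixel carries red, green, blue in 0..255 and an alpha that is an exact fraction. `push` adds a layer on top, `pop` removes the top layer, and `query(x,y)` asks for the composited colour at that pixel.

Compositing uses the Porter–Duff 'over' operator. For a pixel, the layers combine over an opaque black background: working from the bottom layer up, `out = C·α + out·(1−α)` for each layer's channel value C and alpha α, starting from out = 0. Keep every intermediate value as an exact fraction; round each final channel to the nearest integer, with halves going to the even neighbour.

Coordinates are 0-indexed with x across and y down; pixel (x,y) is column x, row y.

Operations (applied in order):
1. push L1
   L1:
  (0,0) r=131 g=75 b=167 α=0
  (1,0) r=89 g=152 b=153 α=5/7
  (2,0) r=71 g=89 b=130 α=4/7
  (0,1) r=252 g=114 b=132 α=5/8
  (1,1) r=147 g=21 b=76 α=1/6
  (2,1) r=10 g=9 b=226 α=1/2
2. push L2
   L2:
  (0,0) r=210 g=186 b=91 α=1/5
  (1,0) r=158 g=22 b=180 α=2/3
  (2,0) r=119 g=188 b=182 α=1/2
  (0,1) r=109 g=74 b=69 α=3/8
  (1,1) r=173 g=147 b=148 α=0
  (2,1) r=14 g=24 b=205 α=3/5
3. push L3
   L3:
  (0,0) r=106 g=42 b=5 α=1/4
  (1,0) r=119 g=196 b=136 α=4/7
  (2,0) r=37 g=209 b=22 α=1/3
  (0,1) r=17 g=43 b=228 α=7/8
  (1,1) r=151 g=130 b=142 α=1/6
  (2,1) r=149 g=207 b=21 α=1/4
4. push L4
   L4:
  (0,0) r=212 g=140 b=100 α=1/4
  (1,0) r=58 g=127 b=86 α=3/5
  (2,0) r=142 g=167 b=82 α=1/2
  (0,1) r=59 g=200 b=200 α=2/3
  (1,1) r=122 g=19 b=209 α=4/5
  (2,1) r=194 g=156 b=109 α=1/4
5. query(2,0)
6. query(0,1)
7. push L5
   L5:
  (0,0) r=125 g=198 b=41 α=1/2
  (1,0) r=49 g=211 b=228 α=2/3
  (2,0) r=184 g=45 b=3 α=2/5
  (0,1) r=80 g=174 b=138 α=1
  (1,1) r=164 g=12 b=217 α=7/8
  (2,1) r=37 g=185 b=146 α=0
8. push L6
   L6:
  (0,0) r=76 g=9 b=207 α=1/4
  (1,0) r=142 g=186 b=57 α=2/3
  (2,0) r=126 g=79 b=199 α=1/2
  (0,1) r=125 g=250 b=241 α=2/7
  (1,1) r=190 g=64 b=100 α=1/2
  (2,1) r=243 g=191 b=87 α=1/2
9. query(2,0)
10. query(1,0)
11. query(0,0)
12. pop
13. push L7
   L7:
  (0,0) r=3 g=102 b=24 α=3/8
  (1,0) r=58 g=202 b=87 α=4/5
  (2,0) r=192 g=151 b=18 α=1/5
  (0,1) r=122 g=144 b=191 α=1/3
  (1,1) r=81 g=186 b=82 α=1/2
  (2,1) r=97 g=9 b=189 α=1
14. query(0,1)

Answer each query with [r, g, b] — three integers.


(2,0) stack=L1,L2,L3,L4; from [0,0,0]:
L1 α=4/7: [284/7, 356/7, 520/7]
L2 α=1/2: [1117/14, 836/7, 897/7]
L3 α=1/3: [1376/21, 1045/7, 1948/21]
L4 α=1/2: [2179/21, 1107/7, 1835/21]
→ [104, 158, 87]

(0,1) stack=L1,L2,L3,L4; from [0,0,0]:
L1 α=5/8: [315/2, 285/4, 165/2]
L2 α=3/8: [2229/16, 2313/32, 1239/16]
L3 α=7/8: [4133/128, 11945/256, 26775/128]
L4 α=2/3: [19237/384, 38115/256, 77975/384]
= [50, 149, 203]

query (2,0) [L1,L2,L3,L4,L5,L6] — begin 0,0,0
L1 α=4/7: [284/7, 356/7, 520/7]
L2 α=1/2: [1117/14, 836/7, 897/7]
L3 α=1/3: [1376/21, 1045/7, 1948/21]
L4 α=1/2: [2179/21, 1107/7, 1835/21]
L5 α=2/5: [951/7, 3951/35, 1877/35]
L6 α=1/2: [1833/14, 3358/35, 4421/35]
rounded: [131, 96, 126]

(1,0) stack=L1,L2,L3,L4,L5,L6; from [0,0,0]:
+L1 (α=5/7) → [445/7, 760/7, 765/7]
+L2 (α=2/3) → [2657/21, 356/7, 1095/7]
+L3 (α=4/7) → [5989/49, 6556/49, 7093/49]
+L4 (α=3/5) → [20504/245, 31781/245, 26828/245]
+L5 (α=2/3) → [14838/245, 45057/245, 138548/735]
+L6 (α=2/3) → [84418/735, 45399/245, 222338/2205]
= [115, 185, 101]

query (0,0) [L1,L2,L3,L4,L5,L6] — begin 0,0,0
after L1 α=0: [0, 0, 0]
after L2 α=1/5: [42, 186/5, 91/5]
after L3 α=1/4: [58, 192/5, 149/10]
after L4 α=1/4: [193/2, 319/5, 1447/40]
after L5 α=1/2: [443/4, 1309/10, 3087/80]
after L6 α=1/4: [1633/16, 4017/40, 25821/320]
→ [102, 100, 81]

(0,1) stack=L1,L2,L3,L4,L5,L7; from [0,0,0]:
after L1 α=5/8: [315/2, 285/4, 165/2]
after L2 α=3/8: [2229/16, 2313/32, 1239/16]
after L3 α=7/8: [4133/128, 11945/256, 26775/128]
after L4 α=2/3: [19237/384, 38115/256, 77975/384]
after L5 α=1: [80, 174, 138]
after L7 α=1/3: [94, 164, 467/3]
rounded: [94, 164, 156]


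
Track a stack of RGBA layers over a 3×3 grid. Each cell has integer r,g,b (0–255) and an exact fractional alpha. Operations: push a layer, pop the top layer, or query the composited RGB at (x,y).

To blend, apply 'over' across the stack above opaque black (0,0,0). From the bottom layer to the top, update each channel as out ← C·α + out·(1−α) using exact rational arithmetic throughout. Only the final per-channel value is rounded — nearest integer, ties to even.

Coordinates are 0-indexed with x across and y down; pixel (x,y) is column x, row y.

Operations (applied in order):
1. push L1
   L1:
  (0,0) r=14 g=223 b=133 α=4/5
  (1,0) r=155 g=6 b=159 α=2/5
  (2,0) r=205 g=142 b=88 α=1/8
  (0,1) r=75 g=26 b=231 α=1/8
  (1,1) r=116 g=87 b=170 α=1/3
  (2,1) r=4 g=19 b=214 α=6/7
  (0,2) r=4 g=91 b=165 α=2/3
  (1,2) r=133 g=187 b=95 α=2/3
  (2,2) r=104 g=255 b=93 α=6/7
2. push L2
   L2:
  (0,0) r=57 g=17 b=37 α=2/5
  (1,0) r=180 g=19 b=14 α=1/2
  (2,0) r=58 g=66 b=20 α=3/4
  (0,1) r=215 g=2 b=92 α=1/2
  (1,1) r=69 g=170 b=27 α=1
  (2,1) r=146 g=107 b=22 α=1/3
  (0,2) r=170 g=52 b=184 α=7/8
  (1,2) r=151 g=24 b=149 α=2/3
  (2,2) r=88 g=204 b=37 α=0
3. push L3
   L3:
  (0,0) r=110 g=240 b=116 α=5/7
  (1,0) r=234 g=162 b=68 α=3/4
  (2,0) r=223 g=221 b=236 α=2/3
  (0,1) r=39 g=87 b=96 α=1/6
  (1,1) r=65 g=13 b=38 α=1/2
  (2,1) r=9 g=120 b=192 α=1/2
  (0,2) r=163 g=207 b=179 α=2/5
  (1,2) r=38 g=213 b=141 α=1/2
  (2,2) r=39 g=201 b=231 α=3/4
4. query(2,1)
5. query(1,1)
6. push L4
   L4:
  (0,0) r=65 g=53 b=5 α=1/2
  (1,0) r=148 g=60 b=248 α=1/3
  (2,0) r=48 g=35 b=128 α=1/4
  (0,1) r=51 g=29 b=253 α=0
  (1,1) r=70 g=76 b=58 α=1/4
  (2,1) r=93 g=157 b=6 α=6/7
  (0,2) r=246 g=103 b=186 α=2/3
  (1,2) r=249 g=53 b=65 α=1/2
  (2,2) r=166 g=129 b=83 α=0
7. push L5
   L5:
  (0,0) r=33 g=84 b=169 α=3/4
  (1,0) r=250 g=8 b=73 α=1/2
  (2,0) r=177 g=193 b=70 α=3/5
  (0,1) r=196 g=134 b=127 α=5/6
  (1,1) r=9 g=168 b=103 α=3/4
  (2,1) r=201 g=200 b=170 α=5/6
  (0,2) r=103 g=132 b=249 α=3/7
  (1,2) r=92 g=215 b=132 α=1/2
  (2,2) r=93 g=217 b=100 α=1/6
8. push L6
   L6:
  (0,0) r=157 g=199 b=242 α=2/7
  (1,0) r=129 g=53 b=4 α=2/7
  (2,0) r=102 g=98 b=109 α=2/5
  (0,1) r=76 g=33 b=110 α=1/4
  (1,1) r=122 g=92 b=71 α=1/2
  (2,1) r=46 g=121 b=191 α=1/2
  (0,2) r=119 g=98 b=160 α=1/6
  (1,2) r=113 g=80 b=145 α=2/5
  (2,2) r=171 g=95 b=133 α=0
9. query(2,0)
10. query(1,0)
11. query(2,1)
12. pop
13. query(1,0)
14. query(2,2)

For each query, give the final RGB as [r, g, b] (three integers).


at x=2,y=1 over L1,L2,L3:
+L1 (α=6/7) → [24/7, 114/7, 1284/7]
+L2 (α=1/3) → [1070/21, 977/21, 2722/21]
+L3 (α=1/2) → [1259/42, 3497/42, 3377/21]
= [30, 83, 161]

query (1,1) [L1,L2,L3] — begin 0,0,0
L1 α=1/3: [116/3, 29, 170/3]
L2 α=1: [69, 170, 27]
L3 α=1/2: [67, 183/2, 65/2]
= [67, 92, 32]

(2,0) stack=L1,L2,L3,L4,L5,L6; from [0,0,0]:
after L1 α=1/8: [205/8, 71/4, 11]
after L2 α=3/4: [1597/32, 863/16, 71/4]
after L3 α=2/3: [15869/96, 2645/16, 653/4]
after L4 α=1/4: [17405/128, 8495/64, 2471/16]
after L5 α=3/5: [51389/320, 27023/160, 4151/40]
after L6 α=2/5: [219447/1600, 112429/800, 21173/200]
= [137, 141, 106]

(1,0) stack=L1,L2,L3,L4,L5,L6; from [0,0,0]:
+L1 (α=2/5) → [62, 12/5, 318/5]
+L2 (α=1/2) → [121, 107/10, 194/5]
+L3 (α=3/4) → [823/4, 4967/40, 607/10]
+L4 (α=1/3) → [373/2, 6167/60, 1847/15]
+L5 (α=1/2) → [873/4, 6647/120, 1471/15]
+L6 (α=2/7) → [771/4, 1313/24, 1495/21]
rounded: [193, 55, 71]

(2,1) stack=L1,L2,L3,L4,L5,L6; from [0,0,0]:
L1 α=6/7: [24/7, 114/7, 1284/7]
L2 α=1/3: [1070/21, 977/21, 2722/21]
L3 α=1/2: [1259/42, 3497/42, 3377/21]
L4 α=6/7: [24695/294, 43061/294, 4133/147]
L5 α=5/6: [320165/1764, 337061/1764, 129083/882]
L6 α=1/2: [401309/3528, 550505/3528, 297545/1764]
rounded: [114, 156, 169]

at x=1,y=0 over L1,L2,L3,L4,L5:
L1 α=2/5: [62, 12/5, 318/5]
L2 α=1/2: [121, 107/10, 194/5]
L3 α=3/4: [823/4, 4967/40, 607/10]
L4 α=1/3: [373/2, 6167/60, 1847/15]
L5 α=1/2: [873/4, 6647/120, 1471/15]
= [218, 55, 98]

query (2,2) [L1,L2,L3,L4,L5] — begin 0,0,0
+L1 (α=6/7) → [624/7, 1530/7, 558/7]
+L2 (α=0) → [624/7, 1530/7, 558/7]
+L3 (α=3/4) → [1443/28, 5751/28, 5409/28]
+L4 (α=0) → [1443/28, 5751/28, 5409/28]
+L5 (α=1/6) → [3273/56, 34831/168, 29845/168]
rounded: [58, 207, 178]


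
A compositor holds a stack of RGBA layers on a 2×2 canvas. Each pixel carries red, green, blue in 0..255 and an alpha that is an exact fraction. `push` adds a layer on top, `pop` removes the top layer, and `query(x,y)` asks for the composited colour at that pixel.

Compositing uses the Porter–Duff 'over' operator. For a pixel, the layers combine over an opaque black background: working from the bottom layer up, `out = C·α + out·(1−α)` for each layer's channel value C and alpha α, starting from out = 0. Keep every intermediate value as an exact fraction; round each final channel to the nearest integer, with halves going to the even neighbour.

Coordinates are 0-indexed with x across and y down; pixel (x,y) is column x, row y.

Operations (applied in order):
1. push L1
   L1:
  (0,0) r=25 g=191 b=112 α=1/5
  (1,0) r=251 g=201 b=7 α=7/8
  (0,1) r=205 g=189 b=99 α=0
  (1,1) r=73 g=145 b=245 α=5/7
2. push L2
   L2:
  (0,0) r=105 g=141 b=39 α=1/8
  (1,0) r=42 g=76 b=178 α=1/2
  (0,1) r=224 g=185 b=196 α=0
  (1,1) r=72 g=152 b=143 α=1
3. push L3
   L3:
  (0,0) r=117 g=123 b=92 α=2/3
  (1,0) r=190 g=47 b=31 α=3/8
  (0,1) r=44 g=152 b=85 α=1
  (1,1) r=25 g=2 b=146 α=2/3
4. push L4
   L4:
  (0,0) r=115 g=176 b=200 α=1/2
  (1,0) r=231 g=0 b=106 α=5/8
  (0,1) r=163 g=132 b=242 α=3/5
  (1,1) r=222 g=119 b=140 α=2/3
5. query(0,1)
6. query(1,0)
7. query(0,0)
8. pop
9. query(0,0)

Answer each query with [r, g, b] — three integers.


(0,1) stack=L1,L2,L3,L4; from [0,0,0]:
+L1 (α=0) → [0, 0, 0]
+L2 (α=0) → [0, 0, 0]
+L3 (α=1) → [44, 152, 85]
+L4 (α=3/5) → [577/5, 140, 896/5]
→ [115, 140, 179]

query (1,0) [L1,L2,L3,L4] — begin 0,0,0
after L1 α=7/8: [1757/8, 1407/8, 49/8]
after L2 α=1/2: [2093/16, 2015/16, 1473/16]
after L3 α=3/8: [19585/128, 12331/128, 8853/128]
after L4 α=5/8: [206595/1024, 36993/1024, 94399/1024]
rounded: [202, 36, 92]

query (0,0) [L1,L2,L3,L4] — begin 0,0,0
+L1 (α=1/5) → [5, 191/5, 112/5]
+L2 (α=1/8) → [35/2, 1021/20, 979/40]
+L3 (α=2/3) → [503/6, 5941/60, 8339/120]
+L4 (α=1/2) → [1193/12, 16501/120, 32339/240]
= [99, 138, 135]

at x=0,y=0 over L1,L2,L3:
after L1 α=1/5: [5, 191/5, 112/5]
after L2 α=1/8: [35/2, 1021/20, 979/40]
after L3 α=2/3: [503/6, 5941/60, 8339/120]
→ [84, 99, 69]


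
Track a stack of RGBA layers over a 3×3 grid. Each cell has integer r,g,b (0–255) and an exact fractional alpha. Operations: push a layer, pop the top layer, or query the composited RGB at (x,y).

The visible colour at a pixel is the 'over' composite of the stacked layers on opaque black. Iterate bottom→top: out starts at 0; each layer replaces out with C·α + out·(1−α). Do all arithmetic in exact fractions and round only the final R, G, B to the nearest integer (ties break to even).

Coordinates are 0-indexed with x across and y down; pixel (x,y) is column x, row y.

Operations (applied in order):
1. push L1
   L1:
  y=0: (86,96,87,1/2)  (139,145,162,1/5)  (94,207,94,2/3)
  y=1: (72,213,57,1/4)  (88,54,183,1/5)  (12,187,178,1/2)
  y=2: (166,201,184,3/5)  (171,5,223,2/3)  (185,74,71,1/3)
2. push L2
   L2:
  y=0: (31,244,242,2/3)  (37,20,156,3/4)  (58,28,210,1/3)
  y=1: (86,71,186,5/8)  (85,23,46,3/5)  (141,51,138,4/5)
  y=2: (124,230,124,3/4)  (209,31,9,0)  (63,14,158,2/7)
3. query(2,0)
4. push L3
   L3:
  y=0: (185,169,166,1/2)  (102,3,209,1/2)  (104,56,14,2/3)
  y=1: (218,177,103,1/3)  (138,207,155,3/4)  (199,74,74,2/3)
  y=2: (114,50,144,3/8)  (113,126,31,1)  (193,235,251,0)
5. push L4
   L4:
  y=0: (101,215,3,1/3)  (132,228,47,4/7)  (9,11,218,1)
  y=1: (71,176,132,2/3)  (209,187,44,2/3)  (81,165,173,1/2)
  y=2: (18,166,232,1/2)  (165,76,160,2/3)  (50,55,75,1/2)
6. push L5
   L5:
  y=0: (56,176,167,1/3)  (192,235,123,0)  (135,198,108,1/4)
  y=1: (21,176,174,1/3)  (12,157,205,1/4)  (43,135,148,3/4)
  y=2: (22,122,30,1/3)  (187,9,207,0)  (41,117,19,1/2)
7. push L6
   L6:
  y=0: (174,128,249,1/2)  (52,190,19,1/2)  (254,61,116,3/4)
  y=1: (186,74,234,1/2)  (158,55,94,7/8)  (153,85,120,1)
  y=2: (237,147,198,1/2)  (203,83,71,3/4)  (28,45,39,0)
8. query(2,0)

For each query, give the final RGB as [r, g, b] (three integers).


(2,0) stack=L1,L2; from [0,0,0]:
L1 α=2/3: [188/3, 138, 188/3]
L2 α=1/3: [550/9, 304/3, 1006/9]
rounded: [61, 101, 112]

at x=2,y=0 over L1,L2,L3,L4,L5,L6:
L1 α=2/3: [188/3, 138, 188/3]
L2 α=1/3: [550/9, 304/3, 1006/9]
L3 α=2/3: [2422/27, 640/9, 1258/27]
L4 α=1: [9, 11, 218]
L5 α=1/4: [81/2, 231/4, 381/2]
L6 α=3/4: [1605/8, 963/16, 1077/8]
= [201, 60, 135]


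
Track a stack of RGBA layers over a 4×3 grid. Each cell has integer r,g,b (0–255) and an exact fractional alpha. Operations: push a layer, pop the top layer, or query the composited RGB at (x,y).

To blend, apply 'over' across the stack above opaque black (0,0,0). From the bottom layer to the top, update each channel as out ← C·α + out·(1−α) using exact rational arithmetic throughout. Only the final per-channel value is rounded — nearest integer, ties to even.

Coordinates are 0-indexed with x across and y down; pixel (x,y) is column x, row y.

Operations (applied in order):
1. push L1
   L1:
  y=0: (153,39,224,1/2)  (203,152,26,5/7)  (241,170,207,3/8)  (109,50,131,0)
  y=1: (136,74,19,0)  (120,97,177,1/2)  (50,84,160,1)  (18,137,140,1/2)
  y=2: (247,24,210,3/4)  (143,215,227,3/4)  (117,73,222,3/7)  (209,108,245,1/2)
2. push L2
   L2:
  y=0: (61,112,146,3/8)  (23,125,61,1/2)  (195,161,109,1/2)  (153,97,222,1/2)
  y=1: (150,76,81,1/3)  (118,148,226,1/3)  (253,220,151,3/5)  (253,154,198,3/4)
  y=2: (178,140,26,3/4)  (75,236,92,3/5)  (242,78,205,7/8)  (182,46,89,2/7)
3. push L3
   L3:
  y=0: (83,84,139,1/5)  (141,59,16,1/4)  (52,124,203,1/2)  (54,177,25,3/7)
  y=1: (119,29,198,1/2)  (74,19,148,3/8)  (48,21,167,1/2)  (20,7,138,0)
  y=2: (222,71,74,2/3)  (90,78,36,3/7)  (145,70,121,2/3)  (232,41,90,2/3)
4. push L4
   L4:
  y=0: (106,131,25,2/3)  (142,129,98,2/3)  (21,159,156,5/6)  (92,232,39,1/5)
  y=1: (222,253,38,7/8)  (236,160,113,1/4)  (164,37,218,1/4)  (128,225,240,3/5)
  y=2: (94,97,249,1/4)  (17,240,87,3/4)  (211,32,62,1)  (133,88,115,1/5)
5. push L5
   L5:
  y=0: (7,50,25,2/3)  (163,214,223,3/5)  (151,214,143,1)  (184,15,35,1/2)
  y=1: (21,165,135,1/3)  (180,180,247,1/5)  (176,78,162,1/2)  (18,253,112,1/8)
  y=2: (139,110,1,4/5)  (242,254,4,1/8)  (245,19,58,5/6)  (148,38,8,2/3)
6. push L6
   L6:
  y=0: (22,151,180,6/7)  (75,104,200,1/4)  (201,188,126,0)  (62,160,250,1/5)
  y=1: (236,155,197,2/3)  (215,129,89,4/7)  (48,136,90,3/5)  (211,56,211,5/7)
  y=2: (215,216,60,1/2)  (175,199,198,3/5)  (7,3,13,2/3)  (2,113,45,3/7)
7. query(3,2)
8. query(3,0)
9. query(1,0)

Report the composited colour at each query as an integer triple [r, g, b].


(3,2) stack=L1,L2,L3,L4,L5,L6; from [0,0,0]:
+L1 (α=1/2) → [209/2, 54, 245/2]
+L2 (α=2/7) → [1773/14, 362/7, 1581/14]
+L3 (α=2/3) → [8269/42, 312/7, 1367/14]
+L4 (α=1/5) → [19331/105, 1864/35, 3539/35]
+L5 (α=2/3) → [50411/315, 1508/35, 4099/105]
+L6 (α=3/7) → [203534/2205, 17897/245, 30571/735]
= [92, 73, 42]

at x=3,y=0 over L1,L2,L3,L4,L5,L6:
L1 α=0: [0, 0, 0]
L2 α=1/2: [153/2, 97/2, 111]
L3 α=3/7: [468/7, 725/7, 519/7]
L4 α=1/5: [2516/35, 4524/35, 2349/35]
L5 α=1/2: [4478/35, 5049/70, 1787/35]
L6 α=1/5: [20082/175, 15698/175, 15898/175]
rounded: [115, 90, 91]

(1,0) stack=L1,L2,L3,L4,L5,L6; from [0,0,0]:
L1 α=5/7: [145, 760/7, 130/7]
L2 α=1/2: [84, 1635/14, 557/14]
L3 α=1/4: [393/4, 5731/56, 1895/56]
L4 α=2/3: [1529/12, 20179/168, 12871/168]
L5 α=3/5: [4463/30, 74107/420, 69067/420]
L6 α=1/4: [5213/40, 88667/560, 97067/560]
→ [130, 158, 173]


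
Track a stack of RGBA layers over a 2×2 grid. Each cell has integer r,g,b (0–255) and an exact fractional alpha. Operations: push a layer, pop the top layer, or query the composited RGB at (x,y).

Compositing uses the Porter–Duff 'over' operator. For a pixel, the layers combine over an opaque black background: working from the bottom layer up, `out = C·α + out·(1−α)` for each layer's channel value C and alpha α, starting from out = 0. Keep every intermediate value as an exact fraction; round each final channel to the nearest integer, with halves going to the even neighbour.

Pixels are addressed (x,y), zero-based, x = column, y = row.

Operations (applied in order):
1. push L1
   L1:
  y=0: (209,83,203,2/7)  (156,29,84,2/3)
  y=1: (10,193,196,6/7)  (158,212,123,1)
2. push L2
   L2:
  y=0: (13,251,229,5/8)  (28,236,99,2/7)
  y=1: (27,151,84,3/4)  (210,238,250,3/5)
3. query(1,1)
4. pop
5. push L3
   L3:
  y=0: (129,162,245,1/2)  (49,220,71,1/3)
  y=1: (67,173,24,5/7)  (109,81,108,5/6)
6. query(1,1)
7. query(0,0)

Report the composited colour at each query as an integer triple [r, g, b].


(1,1) stack=L1,L2; from [0,0,0]:
+L1 (α=1) → [158, 212, 123]
+L2 (α=3/5) → [946/5, 1138/5, 996/5]
→ [189, 228, 199]

query (1,1) [L1,L3] — begin 0,0,0
+L1 (α=1) → [158, 212, 123]
+L3 (α=5/6) → [703/6, 617/6, 221/2]
→ [117, 103, 110]

(0,0) stack=L1,L3; from [0,0,0]:
+L1 (α=2/7) → [418/7, 166/7, 58]
+L3 (α=1/2) → [1321/14, 650/7, 303/2]
= [94, 93, 152]


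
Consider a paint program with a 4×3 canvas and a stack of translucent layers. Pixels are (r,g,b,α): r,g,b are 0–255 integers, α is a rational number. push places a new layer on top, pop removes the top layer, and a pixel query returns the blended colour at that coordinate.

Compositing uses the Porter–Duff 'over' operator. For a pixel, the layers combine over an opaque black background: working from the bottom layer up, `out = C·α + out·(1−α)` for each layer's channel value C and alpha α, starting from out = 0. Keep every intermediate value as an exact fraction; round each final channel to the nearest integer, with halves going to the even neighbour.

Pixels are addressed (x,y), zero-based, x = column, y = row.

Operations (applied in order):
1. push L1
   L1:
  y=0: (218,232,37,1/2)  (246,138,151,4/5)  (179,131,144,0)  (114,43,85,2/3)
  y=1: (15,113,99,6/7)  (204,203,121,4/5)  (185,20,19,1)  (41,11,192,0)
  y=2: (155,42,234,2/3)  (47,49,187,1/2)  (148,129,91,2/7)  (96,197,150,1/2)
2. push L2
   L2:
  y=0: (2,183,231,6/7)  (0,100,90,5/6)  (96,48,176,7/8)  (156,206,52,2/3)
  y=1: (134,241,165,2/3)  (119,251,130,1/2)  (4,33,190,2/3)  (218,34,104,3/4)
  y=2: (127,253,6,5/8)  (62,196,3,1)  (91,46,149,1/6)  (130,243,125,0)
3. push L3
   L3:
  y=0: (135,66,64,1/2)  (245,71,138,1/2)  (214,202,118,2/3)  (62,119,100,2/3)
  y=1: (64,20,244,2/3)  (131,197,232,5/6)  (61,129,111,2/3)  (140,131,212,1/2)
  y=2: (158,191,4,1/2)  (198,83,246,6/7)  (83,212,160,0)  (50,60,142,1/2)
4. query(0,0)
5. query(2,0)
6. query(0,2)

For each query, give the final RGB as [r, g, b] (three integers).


(0,0) stack=L1,L2,L3; from [0,0,0]:
L1 α=1/2: [109, 116, 37/2]
L2 α=6/7: [121/7, 1214/7, 2809/14]
L3 α=1/2: [533/7, 838/7, 3705/28]
→ [76, 120, 132]

(2,0) stack=L1,L2,L3; from [0,0,0]:
L1 α=0: [0, 0, 0]
L2 α=7/8: [84, 42, 154]
L3 α=2/3: [512/3, 446/3, 130]
rounded: [171, 149, 130]

at x=0,y=2 over L1,L2,L3:
after L1 α=2/3: [310/3, 28, 156]
after L2 α=5/8: [945/8, 1349/8, 249/4]
after L3 α=1/2: [2209/16, 2877/16, 265/8]
rounded: [138, 180, 33]


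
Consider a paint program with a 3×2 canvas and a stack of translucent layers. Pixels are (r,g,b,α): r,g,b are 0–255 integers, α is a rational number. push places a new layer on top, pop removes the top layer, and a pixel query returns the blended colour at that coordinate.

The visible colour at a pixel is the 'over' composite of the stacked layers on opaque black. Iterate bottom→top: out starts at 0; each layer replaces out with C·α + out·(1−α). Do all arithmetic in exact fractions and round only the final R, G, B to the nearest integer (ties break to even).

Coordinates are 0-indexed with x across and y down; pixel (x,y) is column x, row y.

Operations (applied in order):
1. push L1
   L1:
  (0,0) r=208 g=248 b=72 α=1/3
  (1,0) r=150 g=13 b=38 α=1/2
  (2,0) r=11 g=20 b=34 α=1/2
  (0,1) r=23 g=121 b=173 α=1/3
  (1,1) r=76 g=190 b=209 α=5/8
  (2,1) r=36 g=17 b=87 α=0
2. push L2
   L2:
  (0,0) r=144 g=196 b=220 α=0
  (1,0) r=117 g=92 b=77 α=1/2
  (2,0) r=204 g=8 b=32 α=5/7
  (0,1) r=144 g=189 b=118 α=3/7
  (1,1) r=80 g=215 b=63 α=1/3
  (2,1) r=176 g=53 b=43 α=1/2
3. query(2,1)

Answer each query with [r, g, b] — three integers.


(2,1) stack=L1,L2; from [0,0,0]:
after L1 α=0: [0, 0, 0]
after L2 α=1/2: [88, 53/2, 43/2]
→ [88, 26, 22]


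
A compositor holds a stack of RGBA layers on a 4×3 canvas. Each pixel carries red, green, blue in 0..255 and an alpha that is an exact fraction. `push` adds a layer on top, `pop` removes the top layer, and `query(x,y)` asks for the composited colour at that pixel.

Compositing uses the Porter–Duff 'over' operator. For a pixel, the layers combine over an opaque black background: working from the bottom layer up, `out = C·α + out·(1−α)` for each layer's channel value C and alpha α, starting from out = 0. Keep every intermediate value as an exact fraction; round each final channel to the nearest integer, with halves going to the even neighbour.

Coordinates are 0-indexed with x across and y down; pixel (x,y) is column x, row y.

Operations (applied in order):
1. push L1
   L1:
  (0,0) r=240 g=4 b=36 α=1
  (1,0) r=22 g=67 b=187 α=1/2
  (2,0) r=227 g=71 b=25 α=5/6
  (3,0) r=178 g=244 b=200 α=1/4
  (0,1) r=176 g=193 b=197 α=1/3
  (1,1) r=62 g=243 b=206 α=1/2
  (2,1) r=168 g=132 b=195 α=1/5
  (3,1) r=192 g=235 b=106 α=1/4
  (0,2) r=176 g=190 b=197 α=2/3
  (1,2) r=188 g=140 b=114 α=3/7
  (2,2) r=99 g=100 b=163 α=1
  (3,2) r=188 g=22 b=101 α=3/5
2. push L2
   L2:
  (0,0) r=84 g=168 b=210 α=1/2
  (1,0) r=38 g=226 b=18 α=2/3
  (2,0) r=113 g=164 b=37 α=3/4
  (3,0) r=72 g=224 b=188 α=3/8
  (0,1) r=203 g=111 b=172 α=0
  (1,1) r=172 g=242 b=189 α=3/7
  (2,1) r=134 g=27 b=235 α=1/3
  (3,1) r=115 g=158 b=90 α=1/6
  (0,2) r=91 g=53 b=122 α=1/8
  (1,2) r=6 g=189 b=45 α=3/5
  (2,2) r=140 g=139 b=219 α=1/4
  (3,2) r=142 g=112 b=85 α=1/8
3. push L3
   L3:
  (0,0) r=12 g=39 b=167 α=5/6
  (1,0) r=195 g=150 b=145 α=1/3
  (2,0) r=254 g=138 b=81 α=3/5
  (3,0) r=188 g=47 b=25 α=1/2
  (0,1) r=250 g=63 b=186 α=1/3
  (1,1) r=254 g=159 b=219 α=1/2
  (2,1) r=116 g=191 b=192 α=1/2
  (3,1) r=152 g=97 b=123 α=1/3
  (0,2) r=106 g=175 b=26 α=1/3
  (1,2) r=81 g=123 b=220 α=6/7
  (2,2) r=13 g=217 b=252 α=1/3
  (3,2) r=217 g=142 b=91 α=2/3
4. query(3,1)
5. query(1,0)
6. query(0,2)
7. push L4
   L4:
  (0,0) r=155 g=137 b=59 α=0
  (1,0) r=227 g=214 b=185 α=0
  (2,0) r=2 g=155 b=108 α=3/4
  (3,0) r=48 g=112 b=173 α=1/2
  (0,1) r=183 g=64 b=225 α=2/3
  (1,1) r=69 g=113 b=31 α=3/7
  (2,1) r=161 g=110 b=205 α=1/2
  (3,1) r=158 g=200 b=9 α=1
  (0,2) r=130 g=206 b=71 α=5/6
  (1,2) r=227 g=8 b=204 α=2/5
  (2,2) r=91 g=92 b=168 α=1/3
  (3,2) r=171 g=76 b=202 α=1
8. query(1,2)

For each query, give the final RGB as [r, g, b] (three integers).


query (3,1) [L1,L2,L3] — begin 0,0,0
L1 α=1/4: [48, 235/4, 53/2]
L2 α=1/6: [355/6, 1807/24, 445/12]
L3 α=1/3: [811/9, 2971/36, 1183/18]
→ [90, 83, 66]

query (1,0) [L1,L2,L3] — begin 0,0,0
after L1 α=1/2: [11, 67/2, 187/2]
after L2 α=2/3: [29, 971/6, 259/6]
after L3 α=1/3: [253/3, 1421/9, 694/9]
= [84, 158, 77]

at x=0,y=2 over L1,L2,L3:
after L1 α=2/3: [352/3, 380/3, 394/3]
after L2 α=1/8: [2737/24, 2819/24, 781/6]
after L3 α=1/3: [4009/36, 4919/36, 859/9]
= [111, 137, 95]

(1,2) stack=L1,L2,L3,L4; from [0,0,0]:
+L1 (α=3/7) → [564/7, 60, 342/7]
+L2 (α=3/5) → [1254/35, 687/5, 1629/35]
+L3 (α=6/7) → [18264/245, 4377/35, 47829/245]
+L4 (α=2/5) → [166022/1225, 13691/175, 243447/1225]
= [136, 78, 199]
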